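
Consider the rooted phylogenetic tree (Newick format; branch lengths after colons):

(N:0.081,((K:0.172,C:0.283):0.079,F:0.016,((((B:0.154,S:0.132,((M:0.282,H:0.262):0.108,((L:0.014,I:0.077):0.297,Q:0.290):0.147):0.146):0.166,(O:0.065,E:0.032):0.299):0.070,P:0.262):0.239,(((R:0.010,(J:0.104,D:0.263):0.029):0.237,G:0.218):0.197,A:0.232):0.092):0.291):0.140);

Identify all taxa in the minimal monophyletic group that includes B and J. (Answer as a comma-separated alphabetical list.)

A, B, D, E, G, H, I, J, L, M, O, P, Q, R, S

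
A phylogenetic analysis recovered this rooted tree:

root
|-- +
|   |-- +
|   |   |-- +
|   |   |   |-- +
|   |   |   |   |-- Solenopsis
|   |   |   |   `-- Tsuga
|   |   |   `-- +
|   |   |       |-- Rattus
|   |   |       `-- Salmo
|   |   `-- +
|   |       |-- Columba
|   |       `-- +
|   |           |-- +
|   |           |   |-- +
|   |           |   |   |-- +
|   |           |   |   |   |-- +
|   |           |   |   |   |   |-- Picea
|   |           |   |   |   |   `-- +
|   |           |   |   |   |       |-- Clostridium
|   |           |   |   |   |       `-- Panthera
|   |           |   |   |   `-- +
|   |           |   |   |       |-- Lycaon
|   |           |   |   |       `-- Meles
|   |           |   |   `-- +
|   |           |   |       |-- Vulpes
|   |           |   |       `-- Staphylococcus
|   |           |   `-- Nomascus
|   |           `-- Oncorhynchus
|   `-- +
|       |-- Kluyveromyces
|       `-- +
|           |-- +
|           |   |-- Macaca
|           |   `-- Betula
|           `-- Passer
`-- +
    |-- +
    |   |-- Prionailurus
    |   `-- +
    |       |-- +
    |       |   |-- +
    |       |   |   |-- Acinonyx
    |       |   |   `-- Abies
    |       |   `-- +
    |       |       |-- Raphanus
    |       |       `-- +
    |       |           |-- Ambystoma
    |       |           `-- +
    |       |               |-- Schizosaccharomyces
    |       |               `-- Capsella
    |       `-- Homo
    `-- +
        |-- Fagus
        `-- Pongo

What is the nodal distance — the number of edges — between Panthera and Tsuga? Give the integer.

11

The MRCA of Panthera and Tsuga is the node subtending (((Solenopsis,Tsuga),(Rattus,Salmo)),(Columba,(((((Picea,(Clostridium,Panthera)),(Lycaon,Meles)),(Vulpes,Staphylococcus)),Nomascus),Oncorhynchus))).
From Panthera up to that node: 8 branches. From Tsuga up to the same node: 3 branches. Total: 8 + 3 = 11.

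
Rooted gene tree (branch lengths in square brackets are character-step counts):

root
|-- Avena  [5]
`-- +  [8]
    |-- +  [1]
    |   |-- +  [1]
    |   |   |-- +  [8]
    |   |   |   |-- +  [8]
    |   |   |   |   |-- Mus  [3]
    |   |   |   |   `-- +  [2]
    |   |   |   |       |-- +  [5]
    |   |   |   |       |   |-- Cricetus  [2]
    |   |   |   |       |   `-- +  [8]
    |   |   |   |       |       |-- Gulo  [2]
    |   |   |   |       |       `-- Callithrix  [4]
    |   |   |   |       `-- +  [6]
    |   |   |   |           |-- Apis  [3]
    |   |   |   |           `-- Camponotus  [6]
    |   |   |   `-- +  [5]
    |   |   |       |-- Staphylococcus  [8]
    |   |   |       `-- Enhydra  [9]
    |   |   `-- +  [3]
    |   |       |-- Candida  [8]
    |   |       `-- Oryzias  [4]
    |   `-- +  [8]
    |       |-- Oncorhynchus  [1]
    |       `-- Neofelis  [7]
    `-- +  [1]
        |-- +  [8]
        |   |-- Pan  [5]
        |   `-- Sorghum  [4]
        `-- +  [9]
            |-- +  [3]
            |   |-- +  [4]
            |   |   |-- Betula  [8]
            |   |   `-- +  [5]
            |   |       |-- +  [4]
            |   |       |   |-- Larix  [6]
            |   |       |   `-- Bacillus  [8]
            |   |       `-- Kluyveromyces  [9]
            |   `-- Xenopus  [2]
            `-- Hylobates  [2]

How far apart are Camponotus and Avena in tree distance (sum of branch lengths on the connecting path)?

45

The path runs Camponotus → … → MRCA → … → Avena; the MRCA is the root of the tree.
Branch lengths along that path: 6 + 6 + 2 + 8 + 8 + 1 + 1 + 8 + 5 = 45.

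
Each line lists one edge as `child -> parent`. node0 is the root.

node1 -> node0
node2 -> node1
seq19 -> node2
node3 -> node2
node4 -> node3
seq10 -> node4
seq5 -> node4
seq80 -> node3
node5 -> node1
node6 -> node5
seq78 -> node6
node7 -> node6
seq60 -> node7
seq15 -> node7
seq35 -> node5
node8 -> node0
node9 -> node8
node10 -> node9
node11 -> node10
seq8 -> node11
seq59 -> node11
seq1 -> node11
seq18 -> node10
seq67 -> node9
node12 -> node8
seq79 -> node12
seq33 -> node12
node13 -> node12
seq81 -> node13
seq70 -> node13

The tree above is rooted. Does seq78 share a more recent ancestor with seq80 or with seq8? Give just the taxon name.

The MRCA of seq78 and seq80 subtends ((seq19,((seq10,seq5),seq80)),((seq78,(seq60,seq15)),seq35)) (8 taxa).
The MRCA of seq78 and seq8 is the root, subtending the entire tree (17 taxa).
The first is nested inside the second, so seq78 shares a more recent common ancestor with seq80.

seq80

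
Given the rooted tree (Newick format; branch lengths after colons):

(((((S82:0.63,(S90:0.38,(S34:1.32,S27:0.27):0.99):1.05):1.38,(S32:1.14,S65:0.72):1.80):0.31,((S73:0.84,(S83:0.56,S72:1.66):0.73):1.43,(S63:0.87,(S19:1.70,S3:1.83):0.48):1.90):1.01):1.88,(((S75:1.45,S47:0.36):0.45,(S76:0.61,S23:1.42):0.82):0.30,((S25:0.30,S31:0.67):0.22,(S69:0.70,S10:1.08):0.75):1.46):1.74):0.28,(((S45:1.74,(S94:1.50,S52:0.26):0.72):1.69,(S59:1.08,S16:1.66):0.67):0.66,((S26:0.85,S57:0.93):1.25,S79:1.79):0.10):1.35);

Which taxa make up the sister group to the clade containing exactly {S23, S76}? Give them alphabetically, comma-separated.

The clade containing exactly {S23, S76} attaches to the tree at the node subtending ((S75,S47),(S76,S23)).
The other lineage descending from that same node — the sister group — is (S75,S47); its 2 tips in alphabetical order are the answer.

S47, S75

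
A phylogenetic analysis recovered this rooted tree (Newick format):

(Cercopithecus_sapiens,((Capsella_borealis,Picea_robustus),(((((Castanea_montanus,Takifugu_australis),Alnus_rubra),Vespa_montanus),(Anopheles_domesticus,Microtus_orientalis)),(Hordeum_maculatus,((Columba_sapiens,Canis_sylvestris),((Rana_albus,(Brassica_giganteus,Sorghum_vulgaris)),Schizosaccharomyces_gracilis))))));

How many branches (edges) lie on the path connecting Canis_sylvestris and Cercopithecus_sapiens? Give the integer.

7

The MRCA of Canis_sylvestris and Cercopithecus_sapiens is the root of the tree.
From Canis_sylvestris up to that node: 6 branches. From Cercopithecus_sapiens up to the same node: 1 branch. Total: 6 + 1 = 7.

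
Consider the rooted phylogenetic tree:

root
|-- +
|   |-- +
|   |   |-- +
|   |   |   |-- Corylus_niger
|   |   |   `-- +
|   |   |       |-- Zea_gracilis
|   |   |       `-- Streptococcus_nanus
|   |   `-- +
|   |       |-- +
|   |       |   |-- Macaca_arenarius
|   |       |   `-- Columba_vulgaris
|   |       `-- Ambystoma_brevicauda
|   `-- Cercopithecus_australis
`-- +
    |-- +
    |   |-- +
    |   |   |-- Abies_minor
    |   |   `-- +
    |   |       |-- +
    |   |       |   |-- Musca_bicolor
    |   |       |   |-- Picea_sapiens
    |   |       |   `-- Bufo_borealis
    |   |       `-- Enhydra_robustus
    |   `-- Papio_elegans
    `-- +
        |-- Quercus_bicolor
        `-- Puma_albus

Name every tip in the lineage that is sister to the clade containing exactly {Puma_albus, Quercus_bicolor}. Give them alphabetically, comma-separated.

Abies_minor, Bufo_borealis, Enhydra_robustus, Musca_bicolor, Papio_elegans, Picea_sapiens

The clade containing exactly {Puma_albus, Quercus_bicolor} attaches to the tree at the node subtending (((Abies_minor,((Musca_bicolor,Picea_sapiens,Bufo_borealis),Enhydra_robustus)),Papio_elegans),(Quercus_bicolor,Puma_albus)).
The other lineage descending from that same node — the sister group — is ((Abies_minor,((Musca_bicolor,Picea_sapiens,Bufo_borealis),Enhydra_robustus)),Papio_elegans); its 6 tips in alphabetical order are the answer.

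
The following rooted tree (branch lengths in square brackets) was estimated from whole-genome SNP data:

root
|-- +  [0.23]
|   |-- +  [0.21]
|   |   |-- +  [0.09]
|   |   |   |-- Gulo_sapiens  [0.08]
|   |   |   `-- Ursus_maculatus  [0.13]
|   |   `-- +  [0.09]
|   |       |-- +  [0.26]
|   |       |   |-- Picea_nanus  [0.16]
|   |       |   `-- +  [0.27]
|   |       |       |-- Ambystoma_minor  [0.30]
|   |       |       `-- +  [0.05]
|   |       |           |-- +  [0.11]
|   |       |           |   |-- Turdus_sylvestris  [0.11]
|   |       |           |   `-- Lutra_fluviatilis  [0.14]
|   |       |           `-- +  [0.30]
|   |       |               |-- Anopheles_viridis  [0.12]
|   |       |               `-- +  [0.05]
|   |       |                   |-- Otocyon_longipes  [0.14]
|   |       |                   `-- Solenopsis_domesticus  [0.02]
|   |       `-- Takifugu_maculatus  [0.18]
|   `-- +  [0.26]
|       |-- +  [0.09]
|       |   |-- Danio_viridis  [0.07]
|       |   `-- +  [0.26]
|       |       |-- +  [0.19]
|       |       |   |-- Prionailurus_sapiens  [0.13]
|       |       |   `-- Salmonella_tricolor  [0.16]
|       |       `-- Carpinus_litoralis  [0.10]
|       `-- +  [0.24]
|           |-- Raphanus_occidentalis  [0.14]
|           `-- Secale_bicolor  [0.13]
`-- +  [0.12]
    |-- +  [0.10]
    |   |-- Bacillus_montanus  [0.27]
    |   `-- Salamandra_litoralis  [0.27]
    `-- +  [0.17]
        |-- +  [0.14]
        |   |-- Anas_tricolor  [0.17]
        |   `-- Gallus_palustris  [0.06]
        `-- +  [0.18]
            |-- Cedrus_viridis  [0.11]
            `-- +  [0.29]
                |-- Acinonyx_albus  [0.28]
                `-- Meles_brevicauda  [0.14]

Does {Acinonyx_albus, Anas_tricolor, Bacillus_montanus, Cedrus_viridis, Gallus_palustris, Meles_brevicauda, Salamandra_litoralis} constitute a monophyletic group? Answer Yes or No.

The most recent common ancestor of these taxa subtends ((Bacillus_montanus,Salamandra_litoralis),((Anas_tricolor,Gallus_palustris),(Cedrus_viridis,(Acinonyx_albus,Meles_brevicauda)))).
That clade has exactly 7 tips — every listed taxon and nothing else — so the group is monophyletic.

Yes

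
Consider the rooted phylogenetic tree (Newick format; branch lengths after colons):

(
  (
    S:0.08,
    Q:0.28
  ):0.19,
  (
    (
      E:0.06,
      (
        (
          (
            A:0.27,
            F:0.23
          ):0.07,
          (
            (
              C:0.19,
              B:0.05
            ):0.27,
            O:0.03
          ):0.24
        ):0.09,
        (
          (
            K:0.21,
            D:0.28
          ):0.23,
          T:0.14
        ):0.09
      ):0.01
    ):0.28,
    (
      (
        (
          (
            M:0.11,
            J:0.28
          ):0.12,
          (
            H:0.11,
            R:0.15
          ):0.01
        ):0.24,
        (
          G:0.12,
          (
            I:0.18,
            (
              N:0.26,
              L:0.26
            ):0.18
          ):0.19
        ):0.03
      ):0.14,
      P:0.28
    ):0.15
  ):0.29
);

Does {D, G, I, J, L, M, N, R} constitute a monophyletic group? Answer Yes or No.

No

The MRCA of the listed taxa subtends ((E,(((A,F),((C,B),O)),((K,D),T))),((((M,J),(H,R)),(G,(I,(N,L)))),P)).
That clade also contains A, B, C, E, F, H, K, O, P, T, which are not in the proposed group, so the group is not monophyletic.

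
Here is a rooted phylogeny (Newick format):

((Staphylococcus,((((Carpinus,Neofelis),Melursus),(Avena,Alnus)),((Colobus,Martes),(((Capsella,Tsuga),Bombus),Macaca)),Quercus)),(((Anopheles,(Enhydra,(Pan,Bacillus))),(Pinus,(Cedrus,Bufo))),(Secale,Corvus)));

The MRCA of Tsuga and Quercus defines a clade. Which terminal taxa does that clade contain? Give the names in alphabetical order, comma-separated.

Alnus, Avena, Bombus, Capsella, Carpinus, Colobus, Macaca, Martes, Melursus, Neofelis, Quercus, Tsuga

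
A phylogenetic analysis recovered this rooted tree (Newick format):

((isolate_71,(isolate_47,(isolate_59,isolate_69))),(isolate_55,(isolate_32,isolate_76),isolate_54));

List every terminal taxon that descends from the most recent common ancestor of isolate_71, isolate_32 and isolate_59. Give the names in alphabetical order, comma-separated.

Tracing isolate_71: it sits inside (isolate_71,(isolate_47,(isolate_59,isolate_69))).
Tracing isolate_32: it sits inside (isolate_32,isolate_76).
Tracing isolate_59: it sits inside (isolate_59,isolate_69).
The smallest clade enclosing all 3 is the whole tree (their MRCA is the root), so the answer is all 8 tips in alphabetical order.

isolate_32, isolate_47, isolate_54, isolate_55, isolate_59, isolate_69, isolate_71, isolate_76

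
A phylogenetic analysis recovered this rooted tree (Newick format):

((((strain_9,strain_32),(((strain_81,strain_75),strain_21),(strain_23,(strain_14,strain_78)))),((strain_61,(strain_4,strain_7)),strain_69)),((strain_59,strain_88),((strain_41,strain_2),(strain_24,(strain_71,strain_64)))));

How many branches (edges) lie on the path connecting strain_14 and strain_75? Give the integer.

6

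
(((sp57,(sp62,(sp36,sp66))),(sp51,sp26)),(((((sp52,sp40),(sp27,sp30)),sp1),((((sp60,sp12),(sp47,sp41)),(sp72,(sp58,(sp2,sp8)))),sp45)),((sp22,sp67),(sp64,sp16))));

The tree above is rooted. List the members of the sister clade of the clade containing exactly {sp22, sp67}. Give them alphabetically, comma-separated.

sp16, sp64

The clade containing exactly {sp22, sp67} attaches to the tree at the node subtending ((sp22,sp67),(sp64,sp16)).
The other lineage descending from that same node — the sister group — is (sp64,sp16); its 2 tips in alphabetical order are the answer.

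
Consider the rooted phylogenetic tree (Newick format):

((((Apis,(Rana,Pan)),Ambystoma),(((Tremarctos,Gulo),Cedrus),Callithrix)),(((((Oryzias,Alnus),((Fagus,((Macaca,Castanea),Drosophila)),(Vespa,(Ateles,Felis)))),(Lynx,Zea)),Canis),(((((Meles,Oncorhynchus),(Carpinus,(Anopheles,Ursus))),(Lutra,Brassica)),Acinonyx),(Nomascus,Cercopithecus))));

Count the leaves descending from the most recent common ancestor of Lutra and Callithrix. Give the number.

30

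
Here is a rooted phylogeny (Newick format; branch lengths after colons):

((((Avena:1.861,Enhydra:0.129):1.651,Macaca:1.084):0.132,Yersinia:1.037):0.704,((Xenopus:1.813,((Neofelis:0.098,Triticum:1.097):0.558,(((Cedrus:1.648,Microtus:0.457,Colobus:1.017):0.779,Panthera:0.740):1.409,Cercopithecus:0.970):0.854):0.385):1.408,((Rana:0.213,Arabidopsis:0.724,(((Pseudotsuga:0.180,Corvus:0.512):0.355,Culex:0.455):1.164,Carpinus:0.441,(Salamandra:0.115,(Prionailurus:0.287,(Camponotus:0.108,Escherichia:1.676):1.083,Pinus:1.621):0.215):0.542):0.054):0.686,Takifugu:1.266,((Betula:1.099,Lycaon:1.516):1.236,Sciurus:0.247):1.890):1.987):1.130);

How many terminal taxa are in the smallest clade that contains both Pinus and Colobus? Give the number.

23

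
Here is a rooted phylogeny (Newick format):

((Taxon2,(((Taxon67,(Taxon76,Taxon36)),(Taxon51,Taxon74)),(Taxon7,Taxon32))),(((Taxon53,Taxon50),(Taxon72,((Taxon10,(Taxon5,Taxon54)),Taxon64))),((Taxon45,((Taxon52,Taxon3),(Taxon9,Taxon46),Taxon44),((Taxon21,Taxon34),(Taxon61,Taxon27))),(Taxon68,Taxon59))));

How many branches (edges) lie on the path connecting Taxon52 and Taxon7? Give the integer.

10

The MRCA of Taxon52 and Taxon7 is the root of the tree.
From Taxon52 up to that node: 6 branches. From Taxon7 up to the same node: 4 branches. Total: 6 + 4 = 10.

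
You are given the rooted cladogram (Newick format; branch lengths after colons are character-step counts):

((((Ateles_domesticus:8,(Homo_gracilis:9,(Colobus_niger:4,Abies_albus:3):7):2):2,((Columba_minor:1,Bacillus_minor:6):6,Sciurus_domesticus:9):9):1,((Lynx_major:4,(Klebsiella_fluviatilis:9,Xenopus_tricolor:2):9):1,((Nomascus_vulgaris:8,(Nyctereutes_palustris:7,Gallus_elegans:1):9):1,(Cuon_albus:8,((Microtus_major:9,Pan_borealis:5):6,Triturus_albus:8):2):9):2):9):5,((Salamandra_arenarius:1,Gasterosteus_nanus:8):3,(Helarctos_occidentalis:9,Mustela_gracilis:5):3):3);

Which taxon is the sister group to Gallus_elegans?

Nyctereutes_palustris

Gallus_elegans attaches to the tree at the node subtending (Nyctereutes_palustris,Gallus_elegans).
The other lineage descending from that same node — the sister group — is the single tip Nyctereutes_palustris.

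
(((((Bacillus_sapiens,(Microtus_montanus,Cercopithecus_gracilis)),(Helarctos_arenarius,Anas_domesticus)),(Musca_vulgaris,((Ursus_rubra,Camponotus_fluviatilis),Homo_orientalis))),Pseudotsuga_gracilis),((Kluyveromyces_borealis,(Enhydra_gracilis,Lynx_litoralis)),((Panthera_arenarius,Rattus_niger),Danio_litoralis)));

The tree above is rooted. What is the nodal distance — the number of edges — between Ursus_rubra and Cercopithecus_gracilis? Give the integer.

8

The MRCA of Ursus_rubra and Cercopithecus_gracilis is the node subtending (((Bacillus_sapiens,(Microtus_montanus,Cercopithecus_gracilis)),(Helarctos_arenarius,Anas_domesticus)),(Musca_vulgaris,((Ursus_rubra,Camponotus_fluviatilis),Homo_orientalis))).
From Ursus_rubra up to that node: 4 branches. From Cercopithecus_gracilis up to the same node: 4 branches. Total: 4 + 4 = 8.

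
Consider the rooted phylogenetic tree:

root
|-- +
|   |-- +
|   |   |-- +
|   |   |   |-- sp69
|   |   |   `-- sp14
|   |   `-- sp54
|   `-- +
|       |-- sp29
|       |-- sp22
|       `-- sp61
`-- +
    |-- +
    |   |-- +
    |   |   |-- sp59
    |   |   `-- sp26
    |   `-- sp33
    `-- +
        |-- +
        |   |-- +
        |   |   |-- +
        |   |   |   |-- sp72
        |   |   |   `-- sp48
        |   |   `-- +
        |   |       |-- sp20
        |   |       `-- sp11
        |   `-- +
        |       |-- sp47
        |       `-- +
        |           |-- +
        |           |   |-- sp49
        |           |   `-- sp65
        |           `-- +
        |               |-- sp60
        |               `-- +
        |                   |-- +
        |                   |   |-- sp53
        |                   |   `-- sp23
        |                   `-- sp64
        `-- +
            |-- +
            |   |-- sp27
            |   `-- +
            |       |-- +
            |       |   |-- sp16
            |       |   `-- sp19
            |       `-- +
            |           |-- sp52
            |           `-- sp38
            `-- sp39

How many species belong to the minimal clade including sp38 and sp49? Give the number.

17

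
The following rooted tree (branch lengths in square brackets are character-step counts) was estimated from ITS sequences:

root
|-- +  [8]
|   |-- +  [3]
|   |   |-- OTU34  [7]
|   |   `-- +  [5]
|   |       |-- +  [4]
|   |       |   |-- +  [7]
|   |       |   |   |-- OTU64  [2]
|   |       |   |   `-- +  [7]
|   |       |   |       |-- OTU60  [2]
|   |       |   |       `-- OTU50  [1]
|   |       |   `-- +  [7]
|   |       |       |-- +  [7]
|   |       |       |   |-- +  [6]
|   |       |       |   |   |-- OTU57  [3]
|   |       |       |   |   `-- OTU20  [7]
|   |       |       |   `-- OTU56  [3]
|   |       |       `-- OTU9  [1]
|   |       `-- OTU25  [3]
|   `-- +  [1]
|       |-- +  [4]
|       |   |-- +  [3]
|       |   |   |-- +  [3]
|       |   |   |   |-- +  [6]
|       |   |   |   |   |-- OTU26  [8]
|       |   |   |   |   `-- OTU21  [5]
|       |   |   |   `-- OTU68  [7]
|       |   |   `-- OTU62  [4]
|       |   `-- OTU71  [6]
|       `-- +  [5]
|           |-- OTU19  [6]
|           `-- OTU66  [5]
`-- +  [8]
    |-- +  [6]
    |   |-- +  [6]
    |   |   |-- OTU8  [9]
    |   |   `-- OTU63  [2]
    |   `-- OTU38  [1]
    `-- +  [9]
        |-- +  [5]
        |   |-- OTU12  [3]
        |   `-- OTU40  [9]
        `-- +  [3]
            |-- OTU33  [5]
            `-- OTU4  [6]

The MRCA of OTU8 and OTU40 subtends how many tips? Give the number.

7

The MRCA of OTU8 and OTU40 is the node subtending (((OTU8,OTU63),OTU38),((OTU12,OTU40),(OTU33,OTU4))).
That clade contains 7 terminal taxa: OTU12, OTU33, OTU38, OTU4, OTU40, OTU63, OTU8.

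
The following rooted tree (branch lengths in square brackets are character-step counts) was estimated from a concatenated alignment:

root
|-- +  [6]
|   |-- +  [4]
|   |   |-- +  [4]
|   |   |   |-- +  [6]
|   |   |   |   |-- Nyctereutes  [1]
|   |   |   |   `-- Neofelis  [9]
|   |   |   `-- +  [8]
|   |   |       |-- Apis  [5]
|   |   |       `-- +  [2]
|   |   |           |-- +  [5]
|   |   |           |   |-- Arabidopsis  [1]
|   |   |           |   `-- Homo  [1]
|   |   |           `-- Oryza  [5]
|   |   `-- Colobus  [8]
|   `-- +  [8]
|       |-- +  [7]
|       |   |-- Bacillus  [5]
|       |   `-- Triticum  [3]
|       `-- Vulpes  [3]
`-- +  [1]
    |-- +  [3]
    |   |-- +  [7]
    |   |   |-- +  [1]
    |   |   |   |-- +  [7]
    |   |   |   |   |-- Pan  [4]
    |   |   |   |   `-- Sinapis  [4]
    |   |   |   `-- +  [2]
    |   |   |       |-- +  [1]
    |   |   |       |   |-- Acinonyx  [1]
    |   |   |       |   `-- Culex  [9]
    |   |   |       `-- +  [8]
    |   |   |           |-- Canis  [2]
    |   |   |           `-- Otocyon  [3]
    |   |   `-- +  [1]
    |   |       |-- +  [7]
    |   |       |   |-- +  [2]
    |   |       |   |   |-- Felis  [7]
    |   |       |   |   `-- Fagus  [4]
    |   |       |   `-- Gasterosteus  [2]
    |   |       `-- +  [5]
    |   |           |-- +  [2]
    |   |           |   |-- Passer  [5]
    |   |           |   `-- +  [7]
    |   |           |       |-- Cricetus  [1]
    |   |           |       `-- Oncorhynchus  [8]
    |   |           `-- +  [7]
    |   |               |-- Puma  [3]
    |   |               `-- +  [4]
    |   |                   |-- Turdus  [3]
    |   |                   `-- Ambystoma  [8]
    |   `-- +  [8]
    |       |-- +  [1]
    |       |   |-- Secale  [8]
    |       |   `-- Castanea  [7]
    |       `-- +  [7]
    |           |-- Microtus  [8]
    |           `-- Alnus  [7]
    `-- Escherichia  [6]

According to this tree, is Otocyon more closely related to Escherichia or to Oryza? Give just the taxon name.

Escherichia

The MRCA of Otocyon and Escherichia subtends (((((Pan,Sinapis),((Acinonyx,Culex),(Canis,Otocyon))),(((Felis,Fagus),Gasterosteus),((Passer,(Cricetus,Oncorhynchus)),(Puma,(Turdus,Ambystoma))))),((Secale,Castanea),(Microtus,Alnus))),Escherichia) (20 taxa).
The MRCA of Otocyon and Oryza is the root, subtending the entire tree (30 taxa).
The first is nested inside the second, so Otocyon shares a more recent common ancestor with Escherichia.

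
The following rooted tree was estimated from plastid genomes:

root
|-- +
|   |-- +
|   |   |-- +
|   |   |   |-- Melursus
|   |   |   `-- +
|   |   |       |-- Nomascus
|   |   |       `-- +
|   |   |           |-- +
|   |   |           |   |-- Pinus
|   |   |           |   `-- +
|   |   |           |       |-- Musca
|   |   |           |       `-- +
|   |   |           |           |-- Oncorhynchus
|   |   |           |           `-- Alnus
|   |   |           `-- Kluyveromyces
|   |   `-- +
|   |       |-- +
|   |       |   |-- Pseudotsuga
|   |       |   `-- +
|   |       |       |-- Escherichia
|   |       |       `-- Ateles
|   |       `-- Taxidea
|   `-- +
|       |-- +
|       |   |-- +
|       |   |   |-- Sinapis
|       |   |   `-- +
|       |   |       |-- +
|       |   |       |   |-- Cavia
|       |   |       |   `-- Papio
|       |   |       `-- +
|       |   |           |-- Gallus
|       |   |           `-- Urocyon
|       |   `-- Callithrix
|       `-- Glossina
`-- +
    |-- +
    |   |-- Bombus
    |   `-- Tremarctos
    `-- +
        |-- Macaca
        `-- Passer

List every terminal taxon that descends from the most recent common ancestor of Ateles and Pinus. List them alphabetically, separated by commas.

Alnus, Ateles, Escherichia, Kluyveromyces, Melursus, Musca, Nomascus, Oncorhynchus, Pinus, Pseudotsuga, Taxidea

Tracing Ateles: it sits inside (Escherichia,Ateles).
Tracing Pinus: it sits inside (Pinus,(Musca,(Oncorhynchus,Alnus))).
The smallest clade enclosing both is ((Melursus,(Nomascus,((Pinus,(Musca,(Oncorhynchus,Alnus))),Kluyveromyces))),((Pseudotsuga,(Escherichia,Ateles)),Taxidea)); the answer is its 11 terminal taxa in alphabetical order.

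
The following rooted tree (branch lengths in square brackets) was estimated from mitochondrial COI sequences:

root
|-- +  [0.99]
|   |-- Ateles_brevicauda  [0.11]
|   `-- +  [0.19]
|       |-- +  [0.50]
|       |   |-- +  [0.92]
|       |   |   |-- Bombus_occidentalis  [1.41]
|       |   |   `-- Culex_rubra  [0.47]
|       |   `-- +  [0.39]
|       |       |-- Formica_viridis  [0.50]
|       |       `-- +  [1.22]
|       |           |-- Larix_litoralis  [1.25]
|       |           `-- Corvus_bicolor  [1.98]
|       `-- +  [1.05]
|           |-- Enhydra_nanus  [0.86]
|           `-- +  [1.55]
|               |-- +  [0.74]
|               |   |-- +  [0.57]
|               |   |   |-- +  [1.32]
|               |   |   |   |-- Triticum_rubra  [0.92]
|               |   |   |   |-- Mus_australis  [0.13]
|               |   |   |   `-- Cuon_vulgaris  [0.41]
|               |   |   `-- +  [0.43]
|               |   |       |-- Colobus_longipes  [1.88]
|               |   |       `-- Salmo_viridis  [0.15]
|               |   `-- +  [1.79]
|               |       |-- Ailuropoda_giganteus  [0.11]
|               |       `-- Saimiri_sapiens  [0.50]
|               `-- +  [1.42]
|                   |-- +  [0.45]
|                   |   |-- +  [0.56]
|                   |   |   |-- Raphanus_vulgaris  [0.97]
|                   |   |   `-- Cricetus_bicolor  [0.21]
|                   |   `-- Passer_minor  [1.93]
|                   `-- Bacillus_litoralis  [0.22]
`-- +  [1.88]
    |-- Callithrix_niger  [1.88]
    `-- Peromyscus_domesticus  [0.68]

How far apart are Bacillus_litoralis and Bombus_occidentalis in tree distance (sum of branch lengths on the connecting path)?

7.07

The path runs Bacillus_litoralis → … → MRCA → … → Bombus_occidentalis; the MRCA is the node subtending (((Bombus_occidentalis,Culex_rubra),(Formica_viridis,(Larix_litoralis,Corvus_bicolor))),(Enhydra_nanus,((((Triticum_rubra,Mus_australis,Cuon_vulgaris),(Colobus_longipes,Salmo_viridis)),(Ailuropoda_giganteus,Saimiri_sapiens)),(((Raphanus_vulgaris,Cricetus_bicolor),Passer_minor),Bacillus_litoralis)))).
Branch lengths along that path: 0.22 + 1.42 + 1.55 + 1.05 + 0.50 + 0.92 + 1.41 = 7.07.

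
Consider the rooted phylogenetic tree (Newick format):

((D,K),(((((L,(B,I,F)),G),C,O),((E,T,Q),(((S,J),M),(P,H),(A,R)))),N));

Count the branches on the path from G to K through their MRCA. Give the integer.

The MRCA of G and K is the root of the tree.
From G up to that node: 5 branches. From K up to the same node: 2 branches. Total: 5 + 2 = 7.

7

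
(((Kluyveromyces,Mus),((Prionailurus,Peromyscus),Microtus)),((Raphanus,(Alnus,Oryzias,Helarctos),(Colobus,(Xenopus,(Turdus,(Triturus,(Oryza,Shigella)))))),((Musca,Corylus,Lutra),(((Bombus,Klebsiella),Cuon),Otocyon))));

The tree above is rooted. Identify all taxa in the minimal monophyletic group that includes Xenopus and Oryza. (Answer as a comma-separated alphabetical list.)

Oryza, Shigella, Triturus, Turdus, Xenopus

Tracing Xenopus: it sits inside (Xenopus,(Turdus,(Triturus,(Oryza,Shigella)))).
Tracing Oryza: it sits inside (Oryza,Shigella).
The smallest clade enclosing both is (Xenopus,(Turdus,(Triturus,(Oryza,Shigella)))); the answer is its 5 terminal taxa in alphabetical order.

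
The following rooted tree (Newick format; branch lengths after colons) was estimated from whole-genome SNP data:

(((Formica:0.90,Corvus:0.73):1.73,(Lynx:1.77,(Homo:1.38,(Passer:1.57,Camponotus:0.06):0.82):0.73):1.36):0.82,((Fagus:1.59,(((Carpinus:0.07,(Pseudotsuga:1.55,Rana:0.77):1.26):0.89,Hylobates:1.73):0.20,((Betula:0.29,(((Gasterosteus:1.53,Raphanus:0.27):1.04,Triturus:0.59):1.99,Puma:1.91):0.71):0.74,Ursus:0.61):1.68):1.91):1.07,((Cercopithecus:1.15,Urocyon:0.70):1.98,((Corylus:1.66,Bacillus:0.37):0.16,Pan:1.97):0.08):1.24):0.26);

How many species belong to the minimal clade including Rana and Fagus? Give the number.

The MRCA of Rana and Fagus is the node subtending (Fagus,(((Carpinus,(Pseudotsuga,Rana)),Hylobates),((Betula,(((Gasterosteus,Raphanus),Triturus),Puma)),Ursus))).
That clade contains 11 terminal taxa: Betula, Carpinus, Fagus, Gasterosteus, Hylobates, Pseudotsuga, Puma, Rana, Raphanus, Triturus, Ursus.

11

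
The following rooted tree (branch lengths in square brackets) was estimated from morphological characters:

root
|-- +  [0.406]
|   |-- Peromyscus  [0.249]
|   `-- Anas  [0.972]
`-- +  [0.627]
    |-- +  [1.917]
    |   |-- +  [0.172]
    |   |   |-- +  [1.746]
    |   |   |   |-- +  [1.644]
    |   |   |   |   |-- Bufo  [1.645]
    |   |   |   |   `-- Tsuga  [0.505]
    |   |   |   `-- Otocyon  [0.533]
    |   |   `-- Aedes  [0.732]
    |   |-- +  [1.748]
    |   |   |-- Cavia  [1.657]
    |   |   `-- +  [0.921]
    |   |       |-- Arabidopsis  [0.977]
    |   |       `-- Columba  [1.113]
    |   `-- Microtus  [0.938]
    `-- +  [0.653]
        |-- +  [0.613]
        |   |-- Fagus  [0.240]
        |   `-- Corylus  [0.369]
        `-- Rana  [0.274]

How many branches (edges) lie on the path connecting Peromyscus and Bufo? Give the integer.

8

The MRCA of Peromyscus and Bufo is the root of the tree.
From Peromyscus up to that node: 2 branches. From Bufo up to the same node: 6 branches. Total: 2 + 6 = 8.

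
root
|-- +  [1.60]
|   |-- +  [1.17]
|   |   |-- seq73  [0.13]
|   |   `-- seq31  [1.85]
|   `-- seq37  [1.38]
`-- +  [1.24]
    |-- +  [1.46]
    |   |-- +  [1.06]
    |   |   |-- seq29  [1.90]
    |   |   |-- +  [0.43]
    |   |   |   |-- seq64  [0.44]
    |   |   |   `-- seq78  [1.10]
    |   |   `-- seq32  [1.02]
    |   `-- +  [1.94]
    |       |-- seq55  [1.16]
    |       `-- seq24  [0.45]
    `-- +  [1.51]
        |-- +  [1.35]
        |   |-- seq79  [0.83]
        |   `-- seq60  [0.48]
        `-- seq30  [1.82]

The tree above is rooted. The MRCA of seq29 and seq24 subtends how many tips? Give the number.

6

The MRCA of seq29 and seq24 is the node subtending ((seq29,(seq64,seq78),seq32),(seq55,seq24)).
That clade contains 6 terminal taxa: seq24, seq29, seq32, seq55, seq64, seq78.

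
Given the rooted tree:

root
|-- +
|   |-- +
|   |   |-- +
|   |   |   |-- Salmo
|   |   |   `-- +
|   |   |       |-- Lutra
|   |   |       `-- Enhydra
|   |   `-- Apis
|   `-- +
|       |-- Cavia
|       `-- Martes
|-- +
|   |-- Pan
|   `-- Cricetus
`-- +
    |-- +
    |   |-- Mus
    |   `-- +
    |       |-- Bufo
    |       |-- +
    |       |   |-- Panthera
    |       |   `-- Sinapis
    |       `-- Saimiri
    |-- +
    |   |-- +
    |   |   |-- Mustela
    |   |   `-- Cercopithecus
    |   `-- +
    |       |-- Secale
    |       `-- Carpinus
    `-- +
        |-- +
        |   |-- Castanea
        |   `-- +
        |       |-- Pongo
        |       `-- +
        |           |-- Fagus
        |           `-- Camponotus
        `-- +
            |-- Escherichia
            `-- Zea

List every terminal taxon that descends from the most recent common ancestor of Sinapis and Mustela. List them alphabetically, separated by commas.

Tracing Sinapis: it sits inside (Panthera,Sinapis).
Tracing Mustela: it sits inside (Mustela,Cercopithecus).
The smallest clade enclosing both is ((Mus,(Bufo,(Panthera,Sinapis),Saimiri)),((Mustela,Cercopithecus),(Secale,Carpinus)),((Castanea,(Pongo,(Fagus,Camponotus))),(Escherichia,Zea))); the answer is its 15 terminal taxa in alphabetical order.

Bufo, Camponotus, Carpinus, Castanea, Cercopithecus, Escherichia, Fagus, Mus, Mustela, Panthera, Pongo, Saimiri, Secale, Sinapis, Zea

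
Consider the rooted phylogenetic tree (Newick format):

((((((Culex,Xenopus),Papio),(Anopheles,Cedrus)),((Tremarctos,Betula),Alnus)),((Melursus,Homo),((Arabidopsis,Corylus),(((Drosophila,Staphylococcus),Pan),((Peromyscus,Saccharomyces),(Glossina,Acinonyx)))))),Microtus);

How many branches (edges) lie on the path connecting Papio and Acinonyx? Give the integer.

The MRCA of Papio and Acinonyx is the node subtending (((((Culex,Xenopus),Papio),(Anopheles,Cedrus)),((Tremarctos,Betula),Alnus)),((Melursus,Homo),((Arabidopsis,Corylus),(((Drosophila,Staphylococcus),Pan),((Peromyscus,Saccharomyces),(Glossina,Acinonyx)))))).
From Papio up to that node: 4 branches. From Acinonyx up to the same node: 6 branches. Total: 4 + 6 = 10.

10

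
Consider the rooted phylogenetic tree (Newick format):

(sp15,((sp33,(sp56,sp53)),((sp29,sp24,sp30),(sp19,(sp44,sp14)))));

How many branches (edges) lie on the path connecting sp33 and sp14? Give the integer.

6

The MRCA of sp33 and sp14 is the node subtending ((sp33,(sp56,sp53)),((sp29,sp24,sp30),(sp19,(sp44,sp14)))).
From sp33 up to that node: 2 branches. From sp14 up to the same node: 4 branches. Total: 2 + 4 = 6.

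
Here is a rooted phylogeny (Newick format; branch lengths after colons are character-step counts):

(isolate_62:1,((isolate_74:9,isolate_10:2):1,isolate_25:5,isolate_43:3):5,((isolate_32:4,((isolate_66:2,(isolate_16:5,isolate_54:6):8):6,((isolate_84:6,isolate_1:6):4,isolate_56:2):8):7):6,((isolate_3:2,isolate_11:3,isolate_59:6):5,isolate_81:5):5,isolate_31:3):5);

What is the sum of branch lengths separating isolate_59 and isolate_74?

36

The path runs isolate_59 → … → MRCA → … → isolate_74; the MRCA is the root of the tree.
Branch lengths along that path: 6 + 5 + 5 + 5 + 5 + 1 + 9 = 36.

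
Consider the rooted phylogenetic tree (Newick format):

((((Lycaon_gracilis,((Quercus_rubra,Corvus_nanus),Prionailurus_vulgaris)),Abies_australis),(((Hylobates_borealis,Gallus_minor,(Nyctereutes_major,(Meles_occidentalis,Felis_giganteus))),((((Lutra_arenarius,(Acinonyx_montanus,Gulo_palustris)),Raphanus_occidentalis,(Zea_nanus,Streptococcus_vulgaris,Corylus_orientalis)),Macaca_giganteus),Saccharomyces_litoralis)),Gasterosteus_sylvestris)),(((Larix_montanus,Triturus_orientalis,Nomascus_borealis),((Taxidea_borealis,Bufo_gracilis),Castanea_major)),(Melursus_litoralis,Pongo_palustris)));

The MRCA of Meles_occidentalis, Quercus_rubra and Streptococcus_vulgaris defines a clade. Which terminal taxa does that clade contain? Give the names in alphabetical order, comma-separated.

Tracing Meles_occidentalis: it sits inside (Meles_occidentalis,Felis_giganteus).
Tracing Quercus_rubra: it sits inside (Quercus_rubra,Corvus_nanus).
Tracing Streptococcus_vulgaris: it sits inside (Zea_nanus,Streptococcus_vulgaris,Corylus_orientalis).
The smallest clade enclosing all 3 is (((Lycaon_gracilis,((Quercus_rubra,Corvus_nanus),Prionailurus_vulgaris)),Abies_australis),(((Hylobates_borealis,Gallus_minor,(Nyctereutes_major,(Meles_occidentalis,Felis_giganteus))),((((Lutra_arenarius,(Acinonyx_montanus,Gulo_palustris)),Raphanus_occidentalis,(Zea_nanus,Streptococcus_vulgaris,Corylus_orientalis)),Macaca_giganteus),Saccharomyces_litoralis)),Gasterosteus_sylvestris)); the answer is its 20 terminal taxa in alphabetical order.

Abies_australis, Acinonyx_montanus, Corvus_nanus, Corylus_orientalis, Felis_giganteus, Gallus_minor, Gasterosteus_sylvestris, Gulo_palustris, Hylobates_borealis, Lutra_arenarius, Lycaon_gracilis, Macaca_giganteus, Meles_occidentalis, Nyctereutes_major, Prionailurus_vulgaris, Quercus_rubra, Raphanus_occidentalis, Saccharomyces_litoralis, Streptococcus_vulgaris, Zea_nanus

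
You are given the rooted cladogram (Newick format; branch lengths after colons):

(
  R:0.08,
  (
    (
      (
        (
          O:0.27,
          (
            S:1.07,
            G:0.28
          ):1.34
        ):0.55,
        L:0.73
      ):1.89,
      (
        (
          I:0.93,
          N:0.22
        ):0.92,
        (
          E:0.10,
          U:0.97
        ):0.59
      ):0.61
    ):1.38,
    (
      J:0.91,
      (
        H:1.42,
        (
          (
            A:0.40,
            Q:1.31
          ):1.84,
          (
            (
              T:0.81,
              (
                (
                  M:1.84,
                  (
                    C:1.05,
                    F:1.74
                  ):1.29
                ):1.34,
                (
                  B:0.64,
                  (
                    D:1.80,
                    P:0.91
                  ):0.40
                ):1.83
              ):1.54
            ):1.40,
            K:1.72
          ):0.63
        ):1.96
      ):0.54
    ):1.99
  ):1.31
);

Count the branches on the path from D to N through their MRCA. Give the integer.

The MRCA of D and N is the node subtending ((((O,(S,G)),L),((I,N),(E,U))),(J,(H,((A,Q),((T,((M,(C,F)),(B,(D,P)))),K))))).
From D up to that node: 9 branches. From N up to the same node: 4 branches. Total: 9 + 4 = 13.

13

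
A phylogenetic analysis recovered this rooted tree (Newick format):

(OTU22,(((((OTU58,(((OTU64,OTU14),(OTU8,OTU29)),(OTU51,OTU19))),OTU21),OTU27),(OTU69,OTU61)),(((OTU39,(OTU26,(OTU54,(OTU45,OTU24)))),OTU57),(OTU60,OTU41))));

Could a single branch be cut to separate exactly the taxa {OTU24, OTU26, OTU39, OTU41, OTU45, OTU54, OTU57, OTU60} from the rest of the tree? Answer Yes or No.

Yes

The most recent common ancestor of these taxa subtends (((OTU39,(OTU26,(OTU54,(OTU45,OTU24)))),OTU57),(OTU60,OTU41)).
That clade has exactly 8 tips — every listed taxon and nothing else — so the group is monophyletic.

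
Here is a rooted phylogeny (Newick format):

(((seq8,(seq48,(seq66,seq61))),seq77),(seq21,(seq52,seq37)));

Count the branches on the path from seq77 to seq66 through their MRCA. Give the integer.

5

The MRCA of seq77 and seq66 is the node subtending ((seq8,(seq48,(seq66,seq61))),seq77).
From seq77 up to that node: 1 branch. From seq66 up to the same node: 4 branches. Total: 1 + 4 = 5.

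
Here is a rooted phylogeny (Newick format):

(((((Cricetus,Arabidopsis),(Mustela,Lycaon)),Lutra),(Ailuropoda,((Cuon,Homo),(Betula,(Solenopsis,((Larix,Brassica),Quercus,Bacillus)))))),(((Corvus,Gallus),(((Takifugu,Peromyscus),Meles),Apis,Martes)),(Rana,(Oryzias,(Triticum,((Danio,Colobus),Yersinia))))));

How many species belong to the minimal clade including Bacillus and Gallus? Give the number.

The MRCA of Bacillus and Gallus is the root, so the clade is the entire tree.
That clade contains 27 terminal taxa: Ailuropoda, Apis, Arabidopsis, Bacillus, Betula, Brassica, Colobus, Corvus, Cricetus, Cuon, Danio, Gallus, Homo, Larix, Lutra, Lycaon, Martes, Meles, Mustela, Oryzias, Peromyscus, Quercus, Rana, Solenopsis, Takifugu, Triticum, Yersinia.

27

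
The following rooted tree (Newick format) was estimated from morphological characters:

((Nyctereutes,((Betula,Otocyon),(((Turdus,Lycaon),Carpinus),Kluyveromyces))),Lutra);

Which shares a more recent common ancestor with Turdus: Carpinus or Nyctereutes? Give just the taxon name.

The MRCA of Turdus and Carpinus subtends ((Turdus,Lycaon),Carpinus) (3 taxa).
The MRCA of Turdus and Nyctereutes subtends (Nyctereutes,((Betula,Otocyon),(((Turdus,Lycaon),Carpinus),Kluyveromyces))) (7 taxa).
The first is nested inside the second, so Turdus shares a more recent common ancestor with Carpinus.

Carpinus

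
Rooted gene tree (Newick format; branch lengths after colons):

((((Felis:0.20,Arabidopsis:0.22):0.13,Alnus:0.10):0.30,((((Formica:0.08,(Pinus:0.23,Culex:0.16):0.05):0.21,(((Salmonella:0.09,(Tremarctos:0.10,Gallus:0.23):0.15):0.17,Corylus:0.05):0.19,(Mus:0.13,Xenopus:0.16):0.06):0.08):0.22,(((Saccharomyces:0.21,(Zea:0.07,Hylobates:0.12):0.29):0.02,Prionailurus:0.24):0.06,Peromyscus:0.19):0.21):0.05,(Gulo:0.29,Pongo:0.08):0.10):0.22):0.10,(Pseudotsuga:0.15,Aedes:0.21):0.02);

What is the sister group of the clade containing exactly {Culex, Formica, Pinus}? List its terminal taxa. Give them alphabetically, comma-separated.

The clade containing exactly {Culex, Formica, Pinus} attaches to the tree at the node subtending ((Formica,(Pinus,Culex)),(((Salmonella,(Tremarctos,Gallus)),Corylus),(Mus,Xenopus))).
The other lineage descending from that same node — the sister group — is (((Salmonella,(Tremarctos,Gallus)),Corylus),(Mus,Xenopus)); its 6 tips in alphabetical order are the answer.

Corylus, Gallus, Mus, Salmonella, Tremarctos, Xenopus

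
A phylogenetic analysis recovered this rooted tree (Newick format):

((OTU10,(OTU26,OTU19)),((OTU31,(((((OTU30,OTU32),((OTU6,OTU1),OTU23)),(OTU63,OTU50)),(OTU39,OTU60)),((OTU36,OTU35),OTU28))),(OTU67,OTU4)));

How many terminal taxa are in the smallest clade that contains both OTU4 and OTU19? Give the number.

18

The MRCA of OTU4 and OTU19 is the root, so the clade is the entire tree.
That clade contains 18 terminal taxa: OTU1, OTU10, OTU19, OTU23, OTU26, OTU28, OTU30, OTU31, OTU32, OTU35, OTU36, OTU39, OTU4, OTU50, OTU6, OTU60, OTU63, OTU67.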